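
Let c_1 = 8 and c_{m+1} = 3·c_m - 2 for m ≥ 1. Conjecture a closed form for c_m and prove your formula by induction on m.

Computing the first terms: c_1 = 8, c_2 = 22, c_3 = 64. This suggests c_m = 7·3^(m - 1) + 1.
Base case (m = 1): the formula gives 8 = 8 = c_1.
Inductive step: suppose the statement holds for some i ≥ 1, so c_i = 7·3^(i - 1) + 1.
Then c_{i+1} = 3·c_i - 2 = 3·(7·3^(i - 1) + 1) - 2 = 7·3^i + 1 = 7·3^((i+1) - 1) + 1,
which is the claimed formula at m = i+1.
By induction, the statement is established for all m ≥ 1.

c_m = 7·3^(m - 1) + 1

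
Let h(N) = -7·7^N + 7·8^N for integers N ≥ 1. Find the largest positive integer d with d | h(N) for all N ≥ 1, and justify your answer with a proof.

d = 7

Computing the first values: h(1) = 7 and h(2) = 105; gcd(7, 105) = 7, so d ≤ 7.
We prove 7 | -7·7^N + 7·8^N for all N ≥ 1 by induction on N.
Base step (N = 1): h(1) = 7 = 7·(1), so 7 | h(1).
Suppose the result is true for N = j, i.e. 7 | h(j). Then
h(j+1) − 8·h(j) = (-7·7^(j+1) + 7·8^(j+1)) − 8·(-7·7^j + 7·8^j) = (-7)·7^j·(7 − 8) = (7)·7^j. Since 7 | h(j) by the inductive hypothesis, 7 | 8·h(j); and 7 | 7 since 7 = 7·1. Therefore 7 | h(j+1).
By the principle of mathematical induction, the result holds for all N ≥ 1.
Therefore the largest such d is 7.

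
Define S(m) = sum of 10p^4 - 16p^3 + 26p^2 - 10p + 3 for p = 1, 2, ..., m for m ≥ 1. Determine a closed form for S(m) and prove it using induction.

S(m) = m(2m^4 + m^3 + 4m^2 + 4m + 2)

We claim S(m) = m(2m^4 + m^3 + 4m^2 + 4m + 2) for all m ≥ 1.
When m = 1: S(1) = 13, and the closed form gives 13. They agree.
Inductive step: suppose the statement holds for some p ≥ 1, so S(p) = p(2p^4 + p^3 + 4p^2 + 4p + 2).
Then S(p+1) = S(p) + (10p^4 + 24p^3 + 38p^2 + 34p + 13) = (p(2p^4 + p^3 + 4p^2 + 4p + 2)) + (10p^4 + 24p^3 + 38p^2 + 34p + 13).
Simplifying, S(p+1) = (p + 1)(2p^4 + 9p^3 + 19p^2 + 23p + 13) = (p+1)(2(p+1)^4 + (p+1)^3 + 4(p+1)^2 + 4(p+1) + 2),
which is the closed form with m = p+1.
This completes the induction.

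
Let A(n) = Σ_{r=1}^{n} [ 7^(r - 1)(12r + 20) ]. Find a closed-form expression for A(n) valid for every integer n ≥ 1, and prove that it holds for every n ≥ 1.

We claim A(n) = 7^n(2n + 3) - 3 for all n ≥ 1.
For the base case n = 1: A(1) = 32, and the closed form gives 32. They agree.
Inductive step: assume the claim holds for n = r, so A(r) = 7^r(2r + 3) - 3.
Then A(r+1) = A(r) + (7^r(12r + 32)) = (7^r(2r + 3) - 3) + (7^r(12r + 32)).
Simplifying, A(r+1) = 14·7^r·r + 35·7^r - 3 = 7^(r+1)(2(r+1) + 3) - 3,
which is the closed form with n = r+1.
By the principle of mathematical induction, the result holds for all n ≥ 1.

A(n) = 7^n(2n + 3) - 3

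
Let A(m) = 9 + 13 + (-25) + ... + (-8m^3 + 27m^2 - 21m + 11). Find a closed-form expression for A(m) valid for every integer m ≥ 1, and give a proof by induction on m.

We claim A(m) = -m(2m^3 - 5m^2 - m - 5) for all m ≥ 1.
Base case (m = 1): A(1) = 9, and the closed form gives 9. They agree.
Inductive step: assume the claim holds for m = r, so A(r) = r(-2r^3 + 5r^2 + r + 5).
Then A(r+1) = A(r) + (-8r^3 + 3r^2 + 9r + 9) = (r(-2r^3 + 5r^2 + r + 5)) + (-8r^3 + 3r^2 + 9r + 9).
Simplifying, A(r+1) = -(r + 1)(2r^3 + r^2 - 5r - 9) = -(r+1)(2(r+1)^3 - 5(r+1)^2 - (r+1) - 5),
which is the closed form with m = r+1.
By the principle of mathematical induction, the result holds for all m ≥ 1.

A(m) = -m(2m^3 - 5m^2 - m - 5)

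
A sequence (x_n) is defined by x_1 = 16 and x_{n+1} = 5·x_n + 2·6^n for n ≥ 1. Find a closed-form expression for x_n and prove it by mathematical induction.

x_n = 4·5^(n - 1) + 2·6^n

Computing the first terms: x_1 = 16, x_2 = 92, x_3 = 532. This suggests x_n = 4·5^(n - 1) + 2·6^n.
Base step (n = 1): the formula gives 16 = 16 = x_1.
For the inductive step, assume it holds for an arbitrary k ≥ 1, so x_k = 4·5^(k - 1) + 2·6^k.
Then x_{k+1} = 5·x_k + 2·6^k = 5·(4·5^(k - 1) + 2·6^k) + 2·6^k = 4·5^k + 2·6^(k + 1) = 4·5^((k+1) - 1) + 2·6^(k+1),
which is the claimed formula at n = k+1.
By the principle of mathematical induction, the result holds for all n ≥ 1.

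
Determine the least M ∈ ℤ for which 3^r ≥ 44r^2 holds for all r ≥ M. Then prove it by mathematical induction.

M = 7

At r = 6: 729 < 1584, so the inequality fails and M ≥ 7. We prove 3^r ≥ 44r^2 for all r ≥ 7.
Base case (r = 7): 3^r = 2187 and 44r^2 = 2156, so 2187 ≥ 2156.
Suppose the result is true for r = i, so 3^i ≥ 44i^2.
Then 3^(i + 1) = 3·(3^i) ≥ 3·(44i^2).
Also, for i ≥ 7 we have 3·(44i^2) ≥ 44(i+1)^2, since 3 ≥ (1 + 1/i)^2 for all i ≥ 7.
Combining, 3^(i + 1) ≥ 44(i+1)^2.
This completes the induction.
Hence the smallest such M is 7.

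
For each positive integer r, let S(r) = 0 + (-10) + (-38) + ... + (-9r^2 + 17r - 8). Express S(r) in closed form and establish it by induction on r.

S(r) = -r(r - 1)(3r - 1)

We claim S(r) = -r(r - 1)(3r - 1) for all r ≥ 1.
When r = 1: S(1) = 0, and the closed form gives 0. They agree.
Inductive step: suppose the statement holds for some i ≥ 1, so S(i) = i(-3i^2 + 4i - 1).
Then S(i+1) = S(i) + (i(-9i - 1)) = (i(-3i^2 + 4i - 1)) + (i(-9i - 1)).
Simplifying, S(i+1) = -i(i + 1)(3i + 2) = -(i+1)((i+1) - 1)(3(i+1) - 1),
which is the closed form with r = i+1.
By the principle of mathematical induction, the result holds for all r ≥ 1.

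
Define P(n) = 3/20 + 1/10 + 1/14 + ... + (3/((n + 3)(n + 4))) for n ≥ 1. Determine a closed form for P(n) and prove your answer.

We claim P(n) = 3n/(4(n + 4)) for all n ≥ 1.
When n = 1: P(1) = 3/20, and the closed form gives 3/20. They agree.
Suppose the result is true for n = j, so P(j) = 3j/(4(j + 4)).
Then P(j+1) = P(j) + (3/((j + 4)(j + 5))) = (3j/(4(j + 4))) + (3/((j + 4)(j + 5))).
Simplifying, P(j+1) = 3(j + 1)/(4(j + 5)) = 3(j+1)/(4((j+1) + 4)),
which is the closed form with n = j+1.
By the principle of mathematical induction, the result holds for all n ≥ 1.

P(n) = 3n/(4(n + 4))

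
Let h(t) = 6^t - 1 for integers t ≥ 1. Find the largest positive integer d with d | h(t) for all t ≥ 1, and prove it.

d = 5

Computing the first values: h(1) = 5 and h(2) = 35; gcd(5, 35) = 5, so d ≤ 5.
We prove 5 | 6^t - 1 for all t ≥ 1 by induction on t.
When t = 1: h(1) = 5 = 5·(1), so 5 | h(1).
Suppose the result is true for t = j, i.e. 5 | h(j). Then
6^{j+1} − 1^{j+1} = 6·6^j − 1·1^j = 6·(6^j − 1^j) + (5)·1^j. The first term is divisible by 5 by the inductive hypothesis, and the second term (5)·1^j is divisible by 5 since 5 | 5. Hence 5 | h(j+1).
By the principle of mathematical induction, the result holds for all t ≥ 1.
Therefore the largest such d is 5.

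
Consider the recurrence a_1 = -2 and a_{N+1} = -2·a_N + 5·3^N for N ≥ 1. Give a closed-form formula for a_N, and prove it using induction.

a_N = -5(-2)^(N - 1) + 3^N

Computing the first terms: a_1 = -2, a_2 = 19, a_3 = 7. This suggests a_N = -5(-2)^(N - 1) + 3^N.
For the base case N = 1: the formula gives -2 = -2 = a_1.
Suppose the result is true for N = p, so a_p = -5(-2)^(p - 1) + 3^p.
Then a_{p+1} = -2·a_p + 5·3^p = -2·(-5(-2)^(p - 1) + 3^p) + 5·3^p = -5(-2)^p + 3^(p + 1) = -5(-2)^((p+1) - 1) + 3^(p+1),
which is the claimed formula at N = p+1.
By the principle of mathematical induction, the result holds for all N ≥ 1.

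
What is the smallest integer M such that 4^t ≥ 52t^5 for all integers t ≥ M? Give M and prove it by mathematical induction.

M = 12

At t = 11: 4194304 < 8374652, so the inequality fails and M ≥ 12. We prove 4^t ≥ 52t^5 for all t ≥ 12.
For the base case t = 12: 4^t = 16777216 and 52t^5 = 12939264, so 16777216 ≥ 12939264.
Inductive step: assume the claim holds for t = m, so 4^m ≥ 52m^5.
Then 4^(m + 1) = 4·(4^m) ≥ 4·(52m^5).
Also, for m ≥ 12 we have 4·(52m^5) ≥ 52(m+1)^5, since 4 ≥ (1 + 1/m)^5 for all m ≥ 12.
Combining, 4^(m + 1) ≥ 52(m+1)^5.
Hence, by induction on t, the claim holds for every t ≥ 12.
Hence the smallest such M is 12.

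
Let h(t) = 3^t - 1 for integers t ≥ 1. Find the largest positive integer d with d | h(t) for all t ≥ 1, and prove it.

Computing the first values: h(1) = 2 and h(2) = 8; gcd(2, 8) = 2, so d ≤ 2.
We prove 2 | 3^t - 1 for all t ≥ 1 by induction on t.
When t = 1: h(1) = 2 = 2·(1), so 2 | h(1).
Inductive step: suppose the statement holds for some r ≥ 1, i.e. 2 | h(r). Then
3^{r+1} − 1^{r+1} = 3·3^r − 1·1^r = 3·(3^r − 1^r) + (2)·1^r. The first term is divisible by 2 by the inductive hypothesis, and the second term (2)·1^r is divisible by 2 since 2 | 2. Hence 2 | h(r+1).
This completes the induction.
Therefore the largest such d is 2.

d = 2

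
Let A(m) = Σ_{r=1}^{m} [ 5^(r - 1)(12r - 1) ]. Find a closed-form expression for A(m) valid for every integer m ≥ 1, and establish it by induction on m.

A(m) = 5^m(3m - 1) + 1

We claim A(m) = 5^m(3m - 1) + 1 for all m ≥ 1.
When m = 1: A(1) = 11, and the closed form gives 11. They agree.
Inductive step: assume the claim holds for m = r, so A(r) = 5^r(3r - 1) + 1.
Then A(r+1) = A(r) + (5^r(12r + 11)) = (5^r(3r - 1) + 1) + (5^r(12r + 11)).
Simplifying, A(r+1) = 15·5^r·r + 10·5^r + 1 = 5^(r+1)(3(r+1) - 1) + 1,
which is the closed form with m = r+1.
Hence, by induction on m, the claim holds for every m ≥ 1.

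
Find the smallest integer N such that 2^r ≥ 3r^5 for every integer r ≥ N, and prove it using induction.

At r = 24: 16777216 < 23887872, so the inequality fails and N ≥ 25. We prove 2^r ≥ 3r^5 for all r ≥ 25.
Base case (r = 25): 2^r = 33554432 and 3r^5 = 29296875, so 33554432 ≥ 29296875.
Inductive step: suppose the statement holds for some j ≥ 25, so 2^j ≥ 3j^5.
Then 2^(j + 1) = 2·(2^j) ≥ 2·(3j^5).
Also, for j ≥ 25 we have 2·(3j^5) ≥ 3(j+1)^5, since 2 ≥ (1 + 1/j)^5 for all j ≥ 25.
Combining, 2^(j + 1) ≥ 3(j+1)^5.
This completes the induction.
Hence the smallest such N is 25.

N = 25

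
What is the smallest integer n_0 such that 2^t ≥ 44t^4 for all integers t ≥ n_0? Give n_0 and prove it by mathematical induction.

At t = 23: 8388608 < 12313004, so the inequality fails and n_0 ≥ 24. We prove 2^t ≥ 44t^4 for all t ≥ 24.
For the base case t = 24: 2^t = 16777216 and 44t^4 = 14598144, so 16777216 ≥ 14598144.
For the inductive step, assume it holds for an arbitrary m ≥ 24, so 2^m ≥ 44m^4.
Then 2^(m + 1) = 2·(2^m) ≥ 2·(44m^4).
Also, for m ≥ 24 we have 2·(44m^4) ≥ 44(m+1)^4, since 2 ≥ (1 + 1/m)^4 for all m ≥ 24.
Combining, 2^(m + 1) ≥ 44(m+1)^4.
By induction, the statement is established for all t ≥ 24.
Hence the smallest such n_0 is 24.

n_0 = 24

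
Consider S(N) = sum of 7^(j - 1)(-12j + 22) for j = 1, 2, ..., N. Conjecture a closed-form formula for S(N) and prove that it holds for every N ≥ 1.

We claim S(N) = 2·7^N(-N + 2) - 4 for all N ≥ 1.
For the base case N = 1: S(1) = 10, and the closed form gives 10. They agree.
Suppose the result is true for N = j, so S(j) = 2·7^j(-j + 2) - 4.
Then S(j+1) = S(j) + (7^j(-12j + 10)) = (2·7^j(-j + 2) - 4) + (7^j(-12j + 10)).
Simplifying, S(j+1) = -14·7^j·j + 14·7^j - 4 = 2·7^(j+1)(-(j+1) + 2) - 4,
which is the closed form with N = j+1.
By the principle of mathematical induction, the result holds for all N ≥ 1.

S(N) = 2·7^N(-N + 2) - 4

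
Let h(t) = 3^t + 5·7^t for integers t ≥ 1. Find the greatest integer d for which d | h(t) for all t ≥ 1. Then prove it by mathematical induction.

Computing the first values: h(1) = 38 and h(2) = 254; gcd(38, 254) = 2, so d ≤ 2.
We prove 2 | 3^t + 5·7^t for all t ≥ 1 by induction on t.
Base step (t = 1): h(1) = 38 = 2·(19), so 2 | h(1).
Suppose the result is true for t = r, i.e. 2 | h(r). Then
h(r+1) − 7·h(r) = (3^(r+1) + 5·7^(r+1)) − 7·(3^r + 5·7^r) = (1)·3^r·(3 − 7) = (-4)·3^r. Since 2 | h(r) by the inductive hypothesis, 2 | 7·h(r); and 2 | -4 since -4 = 2·-2. Therefore 2 | h(r+1).
This completes the induction.
Therefore the largest such d is 2.

d = 2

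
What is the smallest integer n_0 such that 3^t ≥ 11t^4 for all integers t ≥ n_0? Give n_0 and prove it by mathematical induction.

At t = 10: 59049 < 110000, so the inequality fails and n_0 ≥ 11. We prove 3^t ≥ 11t^4 for all t ≥ 11.
Base case (t = 11): 3^t = 177147 and 11t^4 = 161051, so 177147 ≥ 161051.
Inductive step: assume the claim holds for t = i, so 3^i ≥ 11i^4.
Then 3^(i + 1) = 3·(3^i) ≥ 3·(11i^4).
Also, for i ≥ 11 we have 3·(11i^4) ≥ 11(i+1)^4, since 3 ≥ (1 + 1/i)^4 for all i ≥ 11.
Combining, 3^(i + 1) ≥ 11(i+1)^4.
This completes the induction.
Hence the smallest such n_0 is 11.

n_0 = 11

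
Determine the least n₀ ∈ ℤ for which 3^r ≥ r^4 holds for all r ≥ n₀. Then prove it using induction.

n₀ = 8

At r = 7: 2187 < 2401, so the inequality fails and n₀ ≥ 8. We prove 3^r ≥ r^4 for all r ≥ 8.
Base step (r = 8): 3^r = 6561 and r^4 = 4096, so 6561 ≥ 4096.
Inductive step: assume the claim holds for r = k, so 3^k ≥ k^4.
Then 3^(k + 1) = 3·(3^k) ≥ 3·(k^4).
Also, for k ≥ 8 we have 3·(k^4) ≥ (k+1)^4, since 3 ≥ (1 + 1/k)^4 for all k ≥ 8.
Combining, 3^(k + 1) ≥ (k+1)^4.
By induction, the statement is established for all r ≥ 8.
Hence the smallest such n₀ is 8.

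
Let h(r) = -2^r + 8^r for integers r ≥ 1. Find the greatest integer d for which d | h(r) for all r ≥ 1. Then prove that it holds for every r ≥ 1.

d = 6

Computing the first values: h(1) = 6 and h(2) = 60; gcd(6, 60) = 6, so d ≤ 6.
We prove 6 | -2^r + 8^r for all r ≥ 1 by induction on r.
Base case (r = 1): h(1) = 6 = 6·(1), so 6 | h(1).
Inductive step: assume the claim holds for r = i, i.e. 6 | h(i). Then
8^{i+1} − 2^{i+1} = 8·8^i − 2·2^i = 8·(8^i − 2^i) + (6)·2^i. The first term is divisible by 6 by the inductive hypothesis, and the second term (6)·2^i is divisible by 6 since 6 | 6. Hence 6 | h(i+1).
This completes the induction.
Therefore the largest such d is 6.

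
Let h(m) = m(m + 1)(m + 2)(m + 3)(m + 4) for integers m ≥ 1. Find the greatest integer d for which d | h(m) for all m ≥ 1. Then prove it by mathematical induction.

d = 120

Computing the first values: h(1) = 120 and h(2) = 720; gcd(120, 720) = 120, so d ≤ 120.
We prove 120 | m(m + 1)(m + 2)(m + 3)(m + 4) for all m ≥ 1 by induction on m.
When m = 1: h(1) = 120 = 120·(1), so 120 | h(1).
For the inductive step, assume it holds for an arbitrary r ≥ 1, i.e. 120 | h(r). Then
h(r+1) − h(r) = (r+1)·(r+2)·(r+3)·(r+4)·(r+5) − r·(r+1)·(r+2)·(r+3)·(r+4) = (r+1)·(r+2)·(r+3)·(r+4)·[(r+5) − r] = 5·(r+1)·(r+2)·(r+3)·(r+4). The product of 4 consecutive integers is divisible by (4)! = 24, so h(r+1) − h(r) is divisible by 5·24 = 120. By the inductive hypothesis 120 | h(r), hence 120 | h(r+1).
This completes the induction.
Therefore the largest such d is 120.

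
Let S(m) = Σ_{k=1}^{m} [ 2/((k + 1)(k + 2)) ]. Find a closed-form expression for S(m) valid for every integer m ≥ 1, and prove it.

S(m) = m/(m + 2)

We claim S(m) = m/(m + 2) for all m ≥ 1.
When m = 1: S(1) = 1/3, and the closed form gives 1/3. They agree.
Inductive step: assume the claim holds for m = k, so S(k) = k/(k + 2).
Then S(k+1) = S(k) + (2/((k + 2)(k + 3))) = (k/(k + 2)) + (2/((k + 2)(k + 3))).
Simplifying, S(k+1) = (k + 1)/(k + 3) = (k+1)/((k+1) + 2),
which is the closed form with m = k+1.
By the principle of mathematical induction, the result holds for all m ≥ 1.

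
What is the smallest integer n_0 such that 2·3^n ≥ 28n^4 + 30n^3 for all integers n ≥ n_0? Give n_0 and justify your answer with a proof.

n_0 = 12

At n = 11: 354294 < 449878, so the inequality fails and n_0 ≥ 12. We prove 2·3^n ≥ 28n^4 + 30n^3 for all n ≥ 12.
Base case (n = 12): 2·3^n = 1062882 and 28n^4 + 30n^3 = 632448, so 1062882 ≥ 632448.
Suppose the result is true for n = p, so 2·3^p ≥ 28p^4 + 30p^3.
Then 2·3^(p + 1) = 3·(2·3^p) ≥ 3·(28p^4 + 30p^3).
Also, for p ≥ 12 we have 3·(28p^4 + 30p^3) ≥ 28(p+1)^4 + 30(p+1)^3, since 3·(28p^4 + 30p^3) − (28(p+1)^4 + 30(p+1)^3) = 56p^4 - 52p^3 - 258p^2 - 202p - 58, which is nonnegative for all p ≥ 12.
Combining, 2·3^(p + 1) ≥ 28(p+1)^4 + 30(p+1)^3.
Hence, by induction on n, the claim holds for every n ≥ 12.
Hence the smallest such n_0 is 12.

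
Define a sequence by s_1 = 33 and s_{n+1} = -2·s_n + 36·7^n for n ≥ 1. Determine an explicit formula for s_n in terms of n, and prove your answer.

Computing the first terms: s_1 = 33, s_2 = 186, s_3 = 1392. This suggests s_n = 5(-2)^(n - 1) + 4·7^n.
When n = 1: the formula gives 33 = 33 = s_1.
For the inductive step, assume it holds for an arbitrary p ≥ 1, so s_p = 5(-2)^(p - 1) + 4·7^p.
Then s_{p+1} = -2·s_p + 36·7^p = -2·(5(-2)^(p - 1) + 4·7^p) + 36·7^p = 5(-2)^p + 4·7^(p + 1) = 5(-2)^((p+1) - 1) + 4·7^(p+1),
which is the claimed formula at n = p+1.
This completes the induction.

s_n = 5(-2)^(n - 1) + 4·7^n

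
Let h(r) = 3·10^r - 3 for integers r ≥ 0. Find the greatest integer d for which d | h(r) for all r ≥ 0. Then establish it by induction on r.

d = 27

Computing the first values: h(0) = 0 and h(1) = 27; gcd(0, 27) = 27, so d ≤ 27.
We prove 27 | 3·10^r - 3 for all r ≥ 0 by induction on r.
Base step (r = 0): h(0) = 0 = 27·(0), so 27 | h(0).
Suppose the result is true for r = p, i.e. 27 | h(p). Then
h(p+1) = 3·10^(p+1) - 3 = 10·(3·10^p - 3) + 27 = 10·h(p) + 27. The first term is divisible by 27 by the inductive hypothesis, and 27 is divisible by 27. Hence 27 | h(p+1).
Hence, by induction on r, the claim holds for every r ≥ 0.
Therefore the largest such d is 27.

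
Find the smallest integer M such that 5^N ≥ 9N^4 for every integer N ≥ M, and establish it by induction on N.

M = 6

At N = 5: 3125 < 5625, so the inequality fails and M ≥ 6. We prove 5^N ≥ 9N^4 for all N ≥ 6.
Base case (N = 6): 5^N = 15625 and 9N^4 = 11664, so 15625 ≥ 11664.
For the inductive step, assume it holds for an arbitrary p ≥ 6, so 5^p ≥ 9p^4.
Then 5^(p + 1) = 5·(5^p) ≥ 5·(9p^4).
Also, for p ≥ 6 we have 5·(9p^4) ≥ 9(p+1)^4, since 5 ≥ (1 + 1/p)^4 for all p ≥ 6.
Combining, 5^(p + 1) ≥ 9(p+1)^4.
By induction, the statement is established for all N ≥ 6.
Hence the smallest such M is 6.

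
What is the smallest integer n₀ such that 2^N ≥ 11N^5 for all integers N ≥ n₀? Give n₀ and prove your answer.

n₀ = 28

At N = 27: 134217728 < 157837977, so the inequality fails and n₀ ≥ 28. We prove 2^N ≥ 11N^5 for all N ≥ 28.
When N = 28: 2^N = 268435456 and 11N^5 = 189314048, so 268435456 ≥ 189314048.
Inductive step: suppose the statement holds for some m ≥ 28, so 2^m ≥ 11m^5.
Then 2^(m + 1) = 2·(2^m) ≥ 2·(11m^5).
Also, for m ≥ 28 we have 2·(11m^5) ≥ 11(m+1)^5, since 2 ≥ (1 + 1/m)^5 for all m ≥ 28.
Combining, 2^(m + 1) ≥ 11(m+1)^5.
By the principle of mathematical induction, the result holds for all N ≥ 28.
Hence the smallest such n₀ is 28.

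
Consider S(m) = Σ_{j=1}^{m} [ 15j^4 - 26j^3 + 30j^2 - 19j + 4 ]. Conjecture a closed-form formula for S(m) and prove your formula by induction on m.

We claim S(m) = m(3m^4 + m^3 + 2m^2 - m - 1) for all m ≥ 1.
For the base case m = 1: S(1) = 4, and the closed form gives 4. They agree.
Suppose the result is true for m = j, so S(j) = j(3j^4 + j^3 + 2j^2 - j - 1).
Then S(j+1) = S(j) + (15j^4 + 34j^3 + 42j^2 + 23j + 4) = (j(3j^4 + j^3 + 2j^2 - j - 1)) + (15j^4 + 34j^3 + 42j^2 + 23j + 4).
Simplifying, S(j+1) = (j + 1)(3j^4 + 13j^3 + 23j^2 + 18j + 4) = (j+1)(3(j+1)^4 + (j+1)^3 + 2(j+1)^2 - (j+1) - 1),
which is the closed form with m = j+1.
By the principle of mathematical induction, the result holds for all m ≥ 1.

S(m) = m(3m^4 + m^3 + 2m^2 - m - 1)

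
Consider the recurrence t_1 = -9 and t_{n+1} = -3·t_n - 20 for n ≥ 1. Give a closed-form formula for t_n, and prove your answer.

t_n = -4(-3)^(n - 1) - 5

Computing the first terms: t_1 = -9, t_2 = 7, t_3 = -41. This suggests t_n = -4(-3)^(n - 1) - 5.
Base step (n = 1): the formula gives -9 = -9 = t_1.
For the inductive step, assume it holds for an arbitrary i ≥ 1, so t_i = -4(-3)^(i - 1) - 5.
Then t_{i+1} = -3·t_i - 20 = -3·(-4(-3)^(i - 1) - 5) - 20 = -4(-3)^i - 5 = -4(-3)^((i+1) - 1) - 5,
which is the claimed formula at n = i+1.
Hence, by induction on n, the claim holds for every n ≥ 1.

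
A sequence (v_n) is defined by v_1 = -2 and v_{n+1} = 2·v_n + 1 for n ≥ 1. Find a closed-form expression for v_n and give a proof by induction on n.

v_n = -2^(n - 1) - 1

Computing the first terms: v_1 = -2, v_2 = -3, v_3 = -5. This suggests v_n = -2^(n - 1) - 1.
Base step (n = 1): the formula gives -2 = -2 = v_1.
Inductive step: suppose the statement holds for some m ≥ 1, so v_m = -2^(m - 1) - 1.
Then v_{m+1} = 2·v_m + 1 = 2·(-2^(m - 1) - 1) + 1 = -2^m - 1 = -2^((m+1) - 1) - 1,
which is the claimed formula at n = m+1.
By induction, the statement is established for all n ≥ 1.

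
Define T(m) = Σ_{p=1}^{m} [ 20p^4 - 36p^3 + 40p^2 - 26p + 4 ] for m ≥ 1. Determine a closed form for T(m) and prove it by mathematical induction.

T(m) = m(4m^4 + m^3 + 2m^2 - 2m - 3)

We claim T(m) = m(4m^4 + m^3 + 2m^2 - 2m - 3) for all m ≥ 1.
When m = 1: T(1) = 2, and the closed form gives 2. They agree.
For the inductive step, assume it holds for an arbitrary p ≥ 1, so T(p) = p(4p^4 + p^3 + 2p^2 - 2p - 3).
Then T(p+1) = T(p) + (20p^4 + 44p^3 + 52p^2 + 26p + 2) = (p(4p^4 + p^3 + 2p^2 - 2p - 3)) + (20p^4 + 44p^3 + 52p^2 + 26p + 2).
Simplifying, T(p+1) = (p + 1)(4p^4 + 17p^3 + 29p^2 + 21p + 2) = (p+1)(4(p+1)^4 + (p+1)^3 + 2(p+1)^2 - 2(p+1) - 3),
which is the closed form with m = p+1.
By induction, the statement is established for all m ≥ 1.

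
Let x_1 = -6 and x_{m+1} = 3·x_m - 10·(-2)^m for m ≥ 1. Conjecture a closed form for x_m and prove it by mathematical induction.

Computing the first terms: x_1 = -6, x_2 = 2, x_3 = -34. This suggests x_m = -(-2)^(m + 1) - 2·3^(m - 1).
Base case (m = 1): the formula gives -6 = -6 = x_1.
For the inductive step, assume it holds for an arbitrary p ≥ 1, so x_p = -(-2)^(p + 1) - 2·3^(p - 1).
Then x_{p+1} = 3·x_p - 10·(-2)^p = 3·(-(-2)^(p + 1) - 2·3^(p - 1)) - 10·(-2)^p = -(-2)^(p + 2) - 2·3^p = -(-2)^((p+1) + 1) - 2·3^((p+1) - 1),
which is the claimed formula at m = p+1.
By the principle of mathematical induction, the result holds for all m ≥ 1.

x_m = -(-2)^(m + 1) - 2·3^(m - 1)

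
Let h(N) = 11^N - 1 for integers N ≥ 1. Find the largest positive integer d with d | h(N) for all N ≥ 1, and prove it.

Computing the first values: h(1) = 10 and h(2) = 120; gcd(10, 120) = 10, so d ≤ 10.
We prove 10 | 11^N - 1 for all N ≥ 1 by induction on N.
When N = 1: h(1) = 10 = 10·(1), so 10 | h(1).
Inductive step: suppose the statement holds for some r ≥ 1, i.e. 10 | h(r). Then
11^{r+1} − 1^{r+1} = 11·11^r − 1·1^r = 11·(11^r − 1^r) + (10)·1^r. The first term is divisible by 10 by the inductive hypothesis, and the second term (10)·1^r is divisible by 10 since 10 | 10. Hence 10 | h(r+1).
Hence, by induction on N, the claim holds for every N ≥ 1.
Therefore the largest such d is 10.

d = 10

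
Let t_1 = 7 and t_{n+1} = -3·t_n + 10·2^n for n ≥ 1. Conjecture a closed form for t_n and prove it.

t_n = -(-3)^n + 2^(n + 1)

Computing the first terms: t_1 = 7, t_2 = -1, t_3 = 43. This suggests t_n = -(-3)^n + 2^(n + 1).
When n = 1: the formula gives 7 = 7 = t_1.
Inductive step: suppose the statement holds for some r ≥ 1, so t_r = -(-3)^r + 2^(r + 1).
Then t_{r+1} = -3·t_r + 10·2^r = -3·(-(-3)^r + 2^(r + 1)) + 10·2^r = -(-3)^(r + 1) + 2^(r + 2) = -(-3)^(r+1) + 2^((r+1) + 1),
which is the claimed formula at n = r+1.
This completes the induction.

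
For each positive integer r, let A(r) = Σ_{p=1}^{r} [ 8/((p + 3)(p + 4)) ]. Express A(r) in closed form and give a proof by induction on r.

A(r) = 2r/(r + 4)

We claim A(r) = 2r/(r + 4) for all r ≥ 1.
For the base case r = 1: A(1) = 2/5, and the closed form gives 2/5. They agree.
Suppose the result is true for r = p, so A(p) = 2p/(p + 4).
Then A(p+1) = A(p) + (8/((p + 4)(p + 5))) = (2p/(p + 4)) + (8/((p + 4)(p + 5))).
Simplifying, A(p+1) = 2(p + 1)/(p + 5) = 2(p+1)/((p+1) + 4),
which is the closed form with r = p+1.
This completes the induction.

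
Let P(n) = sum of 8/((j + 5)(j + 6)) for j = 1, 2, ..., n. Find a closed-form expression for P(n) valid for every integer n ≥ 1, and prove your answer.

We claim P(n) = 4n/(3(n + 6)) for all n ≥ 1.
Base step (n = 1): P(1) = 4/21, and the closed form gives 4/21. They agree.
Inductive step: assume the claim holds for n = j, so P(j) = 4j/(3(j + 6)).
Then P(j+1) = P(j) + (8/((j + 6)(j + 7))) = (4j/(3(j + 6))) + (8/((j + 6)(j + 7))).
Simplifying, P(j+1) = 4(j + 1)/(3(j + 7)) = 4(j+1)/(3((j+1) + 6)),
which is the closed form with n = j+1.
This completes the induction.

P(n) = 4n/(3(n + 6))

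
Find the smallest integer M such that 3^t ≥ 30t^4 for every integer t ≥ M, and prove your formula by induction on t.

M = 13

At t = 12: 531441 < 622080, so the inequality fails and M ≥ 13. We prove 3^t ≥ 30t^4 for all t ≥ 13.
When t = 13: 3^t = 1594323 and 30t^4 = 856830, so 1594323 ≥ 856830.
Inductive step: assume the claim holds for t = i, so 3^i ≥ 30i^4.
Then 3^(i + 1) = 3·(3^i) ≥ 3·(30i^4).
Also, for i ≥ 13 we have 3·(30i^4) ≥ 30(i+1)^4, since 3 ≥ (1 + 1/i)^4 for all i ≥ 13.
Combining, 3^(i + 1) ≥ 30(i+1)^4.
This completes the induction.
Hence the smallest such M is 13.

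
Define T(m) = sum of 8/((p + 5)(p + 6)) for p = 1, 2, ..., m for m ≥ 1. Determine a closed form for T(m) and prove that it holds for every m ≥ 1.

We claim T(m) = 4m/(3(m + 6)) for all m ≥ 1.
For the base case m = 1: T(1) = 4/21, and the closed form gives 4/21. They agree.
Inductive step: suppose the statement holds for some p ≥ 1, so T(p) = 4p/(3(p + 6)).
Then T(p+1) = T(p) + (8/((p + 6)(p + 7))) = (4p/(3(p + 6))) + (8/((p + 6)(p + 7))).
Simplifying, T(p+1) = 4(p + 1)/(3(p + 7)) = 4(p+1)/(3((p+1) + 6)),
which is the closed form with m = p+1.
By the principle of mathematical induction, the result holds for all m ≥ 1.

T(m) = 4m/(3(m + 6))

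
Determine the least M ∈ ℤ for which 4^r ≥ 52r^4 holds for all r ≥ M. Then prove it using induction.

M = 10

At r = 9: 262144 < 341172, so the inequality fails and M ≥ 10. We prove 4^r ≥ 52r^4 for all r ≥ 10.
When r = 10: 4^r = 1048576 and 52r^4 = 520000, so 1048576 ≥ 520000.
Inductive step: assume the claim holds for r = i, so 4^i ≥ 52i^4.
Then 4^(i + 1) = 4·(4^i) ≥ 4·(52i^4).
Also, for i ≥ 10 we have 4·(52i^4) ≥ 52(i+1)^4, since 4 ≥ (1 + 1/i)^4 for all i ≥ 10.
Combining, 4^(i + 1) ≥ 52(i+1)^4.
By the principle of mathematical induction, the result holds for all r ≥ 10.
Hence the smallest such M is 10.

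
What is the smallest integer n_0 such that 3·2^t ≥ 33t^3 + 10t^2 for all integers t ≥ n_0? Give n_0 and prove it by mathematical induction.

n_0 = 16

At t = 15: 98304 < 113625, so the inequality fails and n_0 ≥ 16. We prove 3·2^t ≥ 33t^3 + 10t^2 for all t ≥ 16.
Base case (t = 16): 3·2^t = 196608 and 33t^3 + 10t^2 = 137728, so 196608 ≥ 137728.
Inductive step: assume the claim holds for t = p, so 3·2^p ≥ 33p^3 + 10p^2.
Then 3·2^(p + 1) = 2·(3·2^p) ≥ 2·(33p^3 + 10p^2).
Also, for p ≥ 16 we have 2·(33p^3 + 10p^2) ≥ 33(p+1)^3 + 10(p+1)^2, since 2·(33p^3 + 10p^2) − (33(p+1)^3 + 10(p+1)^2) = 33p^3 - 89p^2 - 119p - 43, which is nonnegative for all p ≥ 16.
Combining, 3·2^(p + 1) ≥ 33(p+1)^3 + 10(p+1)^2.
By the principle of mathematical induction, the result holds for all t ≥ 16.
Hence the smallest such n_0 is 16.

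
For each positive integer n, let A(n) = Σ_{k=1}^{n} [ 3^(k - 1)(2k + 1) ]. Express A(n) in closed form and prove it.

We claim A(n) = 3^n·n for all n ≥ 1.
Base case (n = 1): A(1) = 3, and the closed form gives 3. They agree.
Inductive step: suppose the statement holds for some k ≥ 1, so A(k) = 3^k·k.
Then A(k+1) = A(k) + (3^k(2k + 3)) = (3^k·k) + (3^k(2k + 3)).
Simplifying, A(k+1) = 3^(k + 1)(k + 1) = 3^(k+1)·(k+1),
which is the closed form with n = k+1.
This completes the induction.

A(n) = 3^n·n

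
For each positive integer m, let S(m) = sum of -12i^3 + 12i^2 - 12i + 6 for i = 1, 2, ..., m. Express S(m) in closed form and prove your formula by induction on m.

S(m) = -m(3m^3 + 2m^2 + 3m - 2)

We claim S(m) = -m(3m^3 + 2m^2 + 3m - 2) for all m ≥ 1.
When m = 1: S(1) = -6, and the closed form gives -6. They agree.
Suppose the result is true for m = i, so S(i) = i(-3i^3 - 2i^2 - 3i + 2).
Then S(i+1) = S(i) + (-12i^3 - 24i^2 - 24i - 6) = (i(-3i^3 - 2i^2 - 3i + 2)) + (-12i^3 - 24i^2 - 24i - 6).
Simplifying, S(i+1) = -(i + 1)(3i^3 + 11i^2 + 16i + 6) = -(i+1)(3(i+1)^3 + 2(i+1)^2 + 3(i+1) - 2),
which is the closed form with m = i+1.
This completes the induction.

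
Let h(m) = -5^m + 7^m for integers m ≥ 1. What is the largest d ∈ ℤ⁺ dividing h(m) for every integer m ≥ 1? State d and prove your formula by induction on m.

Computing the first values: h(1) = 2 and h(2) = 24; gcd(2, 24) = 2, so d ≤ 2.
We prove 2 | -5^m + 7^m for all m ≥ 1 by induction on m.
For the base case m = 1: h(1) = 2 = 2·(1), so 2 | h(1).
Inductive step: suppose the statement holds for some p ≥ 1, i.e. 2 | h(p). Then
7^{p+1} − 5^{p+1} = 7·7^p − 5·5^p = 7·(7^p − 5^p) + (2)·5^p. The first term is divisible by 2 by the inductive hypothesis, and the second term (2)·5^p is divisible by 2 since 2 | 2. Hence 2 | h(p+1).
This completes the induction.
Therefore the largest such d is 2.

d = 2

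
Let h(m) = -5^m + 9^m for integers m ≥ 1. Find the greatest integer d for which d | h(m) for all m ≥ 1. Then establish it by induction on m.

d = 4

Computing the first values: h(1) = 4 and h(2) = 56; gcd(4, 56) = 4, so d ≤ 4.
We prove 4 | -5^m + 9^m for all m ≥ 1 by induction on m.
When m = 1: h(1) = 4 = 4·(1), so 4 | h(1).
Inductive step: suppose the statement holds for some j ≥ 1, i.e. 4 | h(j). Then
9^{j+1} − 5^{j+1} = 9·9^j − 5·5^j = 9·(9^j − 5^j) + (4)·5^j. The first term is divisible by 4 by the inductive hypothesis, and the second term (4)·5^j is divisible by 4 since 4 | 4. Hence 4 | h(j+1).
By the principle of mathematical induction, the result holds for all m ≥ 1.
Therefore the largest such d is 4.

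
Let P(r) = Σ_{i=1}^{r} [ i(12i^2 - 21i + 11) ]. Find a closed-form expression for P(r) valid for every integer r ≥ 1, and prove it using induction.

We claim P(r) = r(r + 1)(3r^2 - 4r + 2) for all r ≥ 1.
Base case (r = 1): P(1) = 2, and the closed form gives 2. They agree.
Suppose the result is true for r = i, so P(i) = i(3i^3 - i^2 - 2i + 2).
Then P(i+1) = P(i) + (12i^3 + 15i^2 + 5i + 2) = (i(3i^3 - i^2 - 2i + 2)) + (12i^3 + 15i^2 + 5i + 2).
Simplifying, P(i+1) = (i + 1)(i + 2)(3i^2 + 2i + 1) = (i+1)((i+1) + 1)(3(i+1)^2 - 4(i+1) + 2),
which is the closed form with r = i+1.
This completes the induction.

P(r) = r(r + 1)(3r^2 - 4r + 2)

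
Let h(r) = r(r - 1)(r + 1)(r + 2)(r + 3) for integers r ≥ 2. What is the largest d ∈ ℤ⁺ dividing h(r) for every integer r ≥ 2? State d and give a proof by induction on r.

Computing the first values: h(2) = 120 and h(3) = 720; gcd(120, 720) = 120, so d ≤ 120.
We prove 120 | r(r - 1)(r + 1)(r + 2)(r + 3) for all r ≥ 2 by induction on r.
When r = 2: h(2) = 120 = 120·(1), so 120 | h(2).
For the inductive step, assume it holds for an arbitrary j ≥ 2, i.e. 120 | h(j). Then
h(j+1) − h(j) = j·(j+1)·(j+2)·(j+3)·(j+4) − (j-1)·j·(j+1)·(j+2)·(j+3) = j·(j+1)·(j+2)·(j+3)·[(j+4) − (j-1)] = 5·j·(j+1)·(j+2)·(j+3). The product of 4 consecutive integers is divisible by (4)! = 24, so h(j+1) − h(j) is divisible by 5·24 = 120. By the inductive hypothesis 120 | h(j), hence 120 | h(j+1).
By induction, the statement is established for all r ≥ 2.
Therefore the largest such d is 120.

d = 120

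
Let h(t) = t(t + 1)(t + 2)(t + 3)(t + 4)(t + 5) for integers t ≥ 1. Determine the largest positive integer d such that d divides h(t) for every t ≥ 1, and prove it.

d = 720

Computing the first values: h(1) = 720 and h(2) = 5040; gcd(720, 5040) = 720, so d ≤ 720.
We prove 720 | t(t + 1)(t + 2)(t + 3)(t + 4)(t + 5) for all t ≥ 1 by induction on t.
For the base case t = 1: h(1) = 720 = 720·(1), so 720 | h(1).
For the inductive step, assume it holds for an arbitrary m ≥ 1, i.e. 720 | h(m). Then
h(m+1) − h(m) = (m+1)·(m+2)·(m+3)·(m+4)·(m+5)·(m+6) − m·(m+1)·(m+2)·(m+3)·(m+4)·(m+5) = (m+1)·(m+2)·(m+3)·(m+4)·(m+5)·[(m+6) − m] = 6·(m+1)·(m+2)·(m+3)·(m+4)·(m+5). The product of 5 consecutive integers is divisible by (5)! = 120, so h(m+1) − h(m) is divisible by 6·120 = 720. By the inductive hypothesis 720 | h(m), hence 720 | h(m+1).
Hence, by induction on t, the claim holds for every t ≥ 1.
Therefore the largest such d is 720.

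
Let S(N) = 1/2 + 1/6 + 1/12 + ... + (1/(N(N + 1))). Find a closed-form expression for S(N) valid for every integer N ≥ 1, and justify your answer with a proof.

We claim S(N) = N/(N + 1) for all N ≥ 1.
Base step (N = 1): S(1) = 1/2, and the closed form gives 1/2. They agree.
Suppose the result is true for N = p, so S(p) = p/(p + 1).
Then S(p+1) = S(p) + (1/((p + 1)(p + 2))) = (p/(p + 1)) + (1/((p + 1)(p + 2))).
Simplifying, S(p+1) = (p + 1)/(p + 2) = (p+1)/((p+1) + 1),
which is the closed form with N = p+1.
By the principle of mathematical induction, the result holds for all N ≥ 1.

S(N) = N/(N + 1)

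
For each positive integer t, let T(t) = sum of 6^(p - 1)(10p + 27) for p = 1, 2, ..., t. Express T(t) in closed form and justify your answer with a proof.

We claim T(t) = 6^t(2t + 5) - 5 for all t ≥ 1.
Base case (t = 1): T(1) = 37, and the closed form gives 37. They agree.
For the inductive step, assume it holds for an arbitrary p ≥ 1, so T(p) = 6^p(2p + 5) - 5.
Then T(p+1) = T(p) + (6^p(10p + 37)) = (6^p(2p + 5) - 5) + (6^p(10p + 37)).
Simplifying, T(p+1) = 12·6^p·p + 42·6^p - 5 = 6^(p+1)(2(p+1) + 5) - 5,
which is the closed form with t = p+1.
Hence, by induction on t, the claim holds for every t ≥ 1.

T(t) = 6^t(2t + 5) - 5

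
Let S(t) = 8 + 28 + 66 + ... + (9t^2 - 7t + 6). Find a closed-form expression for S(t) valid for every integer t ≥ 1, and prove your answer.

S(t) = t(3t^2 + t + 4)

We claim S(t) = t(3t^2 + t + 4) for all t ≥ 1.
When t = 1: S(1) = 8, and the closed form gives 8. They agree.
For the inductive step, assume it holds for an arbitrary k ≥ 1, so S(k) = k(3k^2 + k + 4).
Then S(k+1) = S(k) + (9k^2 + 11k + 8) = (k(3k^2 + k + 4)) + (9k^2 + 11k + 8).
Simplifying, S(k+1) = (k + 1)(3k^2 + 7k + 8) = (k+1)(3(k+1)^2 + (k+1) + 4),
which is the closed form with t = k+1.
By the principle of mathematical induction, the result holds for all t ≥ 1.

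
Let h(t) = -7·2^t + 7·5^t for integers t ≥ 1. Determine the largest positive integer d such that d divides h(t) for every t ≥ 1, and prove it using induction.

Computing the first values: h(1) = 21 and h(2) = 147; gcd(21, 147) = 21, so d ≤ 21.
We prove 21 | -7·2^t + 7·5^t for all t ≥ 1 by induction on t.
For the base case t = 1: h(1) = 21 = 21·(1), so 21 | h(1).
Suppose the result is true for t = k, i.e. 21 | h(k). Then
h(k+1) − 5·h(k) = (-7·2^(k+1) + 7·5^(k+1)) − 5·(-7·2^k + 7·5^k) = (-7)·2^k·(2 − 5) = (21)·2^k. Since 21 | h(k) by the inductive hypothesis, 21 | 5·h(k); and 21 | 21 since 21 = 21·1. Therefore 21 | h(k+1).
This completes the induction.
Therefore the largest such d is 21.

d = 21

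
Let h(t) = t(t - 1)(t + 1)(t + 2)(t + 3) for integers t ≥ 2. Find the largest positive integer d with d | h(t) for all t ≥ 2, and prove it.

d = 120

Computing the first values: h(2) = 120 and h(3) = 720; gcd(120, 720) = 120, so d ≤ 120.
We prove 120 | t(t - 1)(t + 1)(t + 2)(t + 3) for all t ≥ 2 by induction on t.
For the base case t = 2: h(2) = 120 = 120·(1), so 120 | h(2).
Inductive step: assume the claim holds for t = p, i.e. 120 | h(p). Then
h(p+1) − h(p) = p·(p+1)·(p+2)·(p+3)·(p+4) − (p-1)·p·(p+1)·(p+2)·(p+3) = p·(p+1)·(p+2)·(p+3)·[(p+4) − (p-1)] = 5·p·(p+1)·(p+2)·(p+3). The product of 4 consecutive integers is divisible by (4)! = 24, so h(p+1) − h(p) is divisible by 5·24 = 120. By the inductive hypothesis 120 | h(p), hence 120 | h(p+1).
By the principle of mathematical induction, the result holds for all t ≥ 2.
Therefore the largest such d is 120.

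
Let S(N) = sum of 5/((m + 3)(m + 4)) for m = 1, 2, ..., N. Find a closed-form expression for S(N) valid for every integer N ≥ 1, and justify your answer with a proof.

S(N) = 5N/(4(N + 4))

We claim S(N) = 5N/(4(N + 4)) for all N ≥ 1.
Base case (N = 1): S(1) = 1/4, and the closed form gives 1/4. They agree.
Suppose the result is true for N = m, so S(m) = 5m/(4(m + 4)).
Then S(m+1) = S(m) + (5/((m + 4)(m + 5))) = (5m/(4(m + 4))) + (5/((m + 4)(m + 5))).
Simplifying, S(m+1) = 5(m + 1)/(4(m + 5)) = 5(m+1)/(4((m+1) + 4)),
which is the closed form with N = m+1.
Hence, by induction on N, the claim holds for every N ≥ 1.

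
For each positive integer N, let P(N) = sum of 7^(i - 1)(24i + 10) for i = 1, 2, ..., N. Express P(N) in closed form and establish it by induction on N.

We claim P(N) = 7^N(4N + 1) - 1 for all N ≥ 1.
Base step (N = 1): P(1) = 34, and the closed form gives 34. They agree.
Suppose the result is true for N = i, so P(i) = 7^i(4i + 1) - 1.
Then P(i+1) = P(i) + (7^i(24i + 34)) = (7^i(4i + 1) - 1) + (7^i(24i + 34)).
Simplifying, P(i+1) = 28·7^i·i + 35·7^i - 1 = 7^(i+1)(4(i+1) + 1) - 1,
which is the closed form with N = i+1.
Hence, by induction on N, the claim holds for every N ≥ 1.

P(N) = 7^N(4N + 1) - 1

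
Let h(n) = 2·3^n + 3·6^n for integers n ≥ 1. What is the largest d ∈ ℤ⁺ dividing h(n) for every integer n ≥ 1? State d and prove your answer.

d = 6

Computing the first values: h(1) = 24 and h(2) = 126; gcd(24, 126) = 6, so d ≤ 6.
We prove 6 | 2·3^n + 3·6^n for all n ≥ 1 by induction on n.
When n = 1: h(1) = 24 = 6·(4), so 6 | h(1).
For the inductive step, assume it holds for an arbitrary k ≥ 1, i.e. 6 | h(k). Then
h(k+1) − 6·h(k) = (2·3^(k+1) + 3·6^(k+1)) − 6·(2·3^k + 3·6^k) = (2)·3^k·(3 − 6) = (-6)·3^k. Since 6 | h(k) by the inductive hypothesis, 6 | 6·h(k); and 6 | -6 since -6 = 6·-1. Therefore 6 | h(k+1).
By induction, the statement is established for all n ≥ 1.
Therefore the largest such d is 6.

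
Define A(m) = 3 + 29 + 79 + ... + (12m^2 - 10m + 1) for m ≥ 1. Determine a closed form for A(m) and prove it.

A(m) = m(4m^2 + m - 2)

We claim A(m) = m(4m^2 + m - 2) for all m ≥ 1.
For the base case m = 1: A(1) = 3, and the closed form gives 3. They agree.
For the inductive step, assume it holds for an arbitrary k ≥ 1, so A(k) = k(4k^2 + k - 2).
Then A(k+1) = A(k) + (12k^2 + 14k + 3) = (k(4k^2 + k - 2)) + (12k^2 + 14k + 3).
Simplifying, A(k+1) = (k + 1)(4k^2 + 9k + 3) = (k+1)(4(k+1)^2 + (k+1) - 2),
which is the closed form with m = k+1.
This completes the induction.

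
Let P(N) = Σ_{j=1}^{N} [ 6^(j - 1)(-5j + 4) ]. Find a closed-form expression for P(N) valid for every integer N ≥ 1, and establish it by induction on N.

We claim P(N) = 6^N(-N + 1) - 1 for all N ≥ 1.
Base step (N = 1): P(1) = -1, and the closed form gives -1. They agree.
For the inductive step, assume it holds for an arbitrary j ≥ 1, so P(j) = 6^j(-j + 1) - 1.
Then P(j+1) = P(j) + (6^j(-5j - 1)) = (6^j(-j + 1) - 1) + (6^j(-5j - 1)).
Simplifying, P(j+1) = -6·6^j·j - 1 = 6^(j+1)(-(j+1) + 1) - 1,
which is the closed form with N = j+1.
By the principle of mathematical induction, the result holds for all N ≥ 1.

P(N) = 6^N(-N + 1) - 1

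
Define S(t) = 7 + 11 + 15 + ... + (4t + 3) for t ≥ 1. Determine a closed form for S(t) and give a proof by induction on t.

S(t) = t(2t + 5)

We claim S(t) = t(2t + 5) for all t ≥ 1.
When t = 1: S(1) = 7, and the closed form gives 7. They agree.
For the inductive step, assume it holds for an arbitrary i ≥ 1, so S(i) = i(2i + 5).
Then S(i+1) = S(i) + (4i + 7) = (i(2i + 5)) + (4i + 7).
Simplifying, S(i+1) = (i + 1)(2i + 7) = (i+1)(2(i+1) + 5),
which is the closed form with t = i+1.
By induction, the statement is established for all t ≥ 1.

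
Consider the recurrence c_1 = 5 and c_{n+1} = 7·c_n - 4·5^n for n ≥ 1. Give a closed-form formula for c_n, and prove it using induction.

c_n = 2·5^n - 5·7^(n - 1)

Computing the first terms: c_1 = 5, c_2 = 15, c_3 = 5. This suggests c_n = 2·5^n - 5·7^(n - 1).
Base step (n = 1): the formula gives 5 = 5 = c_1.
Inductive step: suppose the statement holds for some i ≥ 1, so c_i = 2·5^i - 5·7^(i - 1).
Then c_{i+1} = 7·c_i - 4·5^i = 7·(2·5^i - 5·7^(i - 1)) - 4·5^i = 2·5^(i + 1) - 5·7^i = 2·5^(i+1) - 5·7^((i+1) - 1),
which is the claimed formula at n = i+1.
By the principle of mathematical induction, the result holds for all n ≥ 1.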